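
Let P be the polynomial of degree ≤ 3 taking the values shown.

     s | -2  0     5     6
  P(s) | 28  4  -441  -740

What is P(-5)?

Using the Lagrange interpolation formula with nodes -2, 0, 5, 6:
  L_0(s) = s(s - 5)(s - 6) / -112
  L_1(s) = (s + 2)(s - 5)(s - 6) / 60
  L_2(s) = (s + 2)s(s - 6) / -35
  L_3(s) = (s + 2)s(s - 5) / 48
Then P(s) = 28·L_0(s) + 4·L_1(s) - 441·L_2(s) - 740·L_3(s).
Expanding and collecting terms gives P(s) = -3s^3 - 2s^2 - 4s + 4.
Evaluating at s = -5: P(-5) = 349.

349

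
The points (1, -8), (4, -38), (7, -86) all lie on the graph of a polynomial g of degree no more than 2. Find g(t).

g(t) = -t^2 - 5t - 2

Write g(t) = at^2 + bt + c. Substituting each data point gives a linear system:
  a + b + c = -8
  16a + 4b + c = -38
  49a + 7b + c = -86
Solving the system yields a = -1, b = -5, c = -2.
So g(t) = -t^2 - 5t - 2.
Check: g(1) = -8. ✓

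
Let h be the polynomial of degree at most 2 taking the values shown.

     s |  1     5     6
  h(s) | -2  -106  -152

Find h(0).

4

Write h(s) = as^2 + bs + c. Substituting each data point gives a linear system:
  a + b + c = -2
  25a + 5b + c = -106
  36a + 6b + c = -152
Solving the system yields a = -4, b = -2, c = 4.
So h(s) = -4s² - 2s + 4.
Then h(0) = 4.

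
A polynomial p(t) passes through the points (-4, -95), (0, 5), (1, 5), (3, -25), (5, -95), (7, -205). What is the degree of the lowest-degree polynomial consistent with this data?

Divided differences on the nodes -4, 0, 1, 3, 5, 7:
  order 0: -95  5  5  -25  -95  -205
  order 1: 25  0  -15  -35  -55
  order 2: -5  -5  -5  -5
  order 3: 0  0  0
  order 4: 0  0
  order 5: 0
The order-2 divided differences are all -5 (nonzero) and every higher order vanishes, so the data lies on a polynomial of degree exactly 2.

2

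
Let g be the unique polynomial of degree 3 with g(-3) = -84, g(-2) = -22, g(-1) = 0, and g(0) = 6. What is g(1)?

Forward differences of the values at x = -3, -2, -1, 0:
  g  : -84  -22  0  6
  Δ  : 62  22  6
  Δ^2: -40  -16
  Δ^3: 24
The third differences are constant, confirming degree 3.
Interpolating (Newton forward form) and evaluating at x = 1 gives g(1) = 20.

20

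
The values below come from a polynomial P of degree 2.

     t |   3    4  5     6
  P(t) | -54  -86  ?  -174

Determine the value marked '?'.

-126

On equispaced nodes a degree-2 polynomial has vanishing third forward difference, so
  - P(3) + 3·P(4) - 3·P(5) + P(6) = 0.
Substituting the known values and solving for P(5):
  -3·P(5) = 378
  P(5) = -126.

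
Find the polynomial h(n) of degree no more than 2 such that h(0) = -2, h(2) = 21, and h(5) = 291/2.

Write h(n) = an^2 + bn + c. Substituting each data point gives a linear system:
  c = -2
  4a + 2b + c = 21
  25a + 5b + c = 291/2
Solving the system yields a = 6, b = -1/2, c = -2.
So h(n) = 6n^2 - (1/2)n - 2.
Check: h(5) = 291/2. ✓

h(n) = 6n^2 - (1/2)n - 2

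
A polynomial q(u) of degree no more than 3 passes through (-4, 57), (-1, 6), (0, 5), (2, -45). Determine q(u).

q(u) = -2u^3 - 6u^2 - 5u + 5

Write q(u) = au^3 + bu^2 + cu + d. Substituting each data point gives a linear system:
  -64a + 16b - 4c + d = 57
  -a + b - c + d = 6
  d = 5
  8a + 4b + 2c + d = -45
Solving the system yields a = -2, b = -6, c = -5, d = 5.
So q(u) = -2u^3 - 6u^2 - 5u + 5.
Check: q(0) = 5. ✓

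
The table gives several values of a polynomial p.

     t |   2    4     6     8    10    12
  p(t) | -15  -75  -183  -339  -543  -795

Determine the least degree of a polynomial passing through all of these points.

Forward differences of the values at t = 2, 4, 6, 8, 10, 12:
  p  : -15  -75  -183  -339  -543  -795
  Δ  : -60  -108  -156  -204  -252
  Δ^2: -48  -48  -48  -48
  Δ^3: 0  0  0
  Δ^4: 0  0
  Δ^5: 0
The second differences are constant (-48) and nonzero, while all higher differences vanish, so the minimal degree is 2.

2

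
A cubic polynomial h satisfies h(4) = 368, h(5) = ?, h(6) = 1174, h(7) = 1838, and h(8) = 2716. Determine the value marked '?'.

On equispaced nodes a degree-3 polynomial has vanishing fourth forward difference, so
  h(4) - 4·h(5) + 6·h(6) - 4·h(7) + h(8) = 0.
Substituting the known values and solving for h(5):
  -4·h(5) = -2776
  h(5) = 694.

694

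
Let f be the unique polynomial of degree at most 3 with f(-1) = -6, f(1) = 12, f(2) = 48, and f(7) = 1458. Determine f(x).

Using the Lagrange interpolation formula with nodes -1, 1, 2, 7:
  L_0(x) = (x - 1)(x - 2)(x - 7) / -48
  L_1(x) = (x + 1)(x - 2)(x - 7) / 12
  L_2(x) = (x + 1)(x - 1)(x - 7) / -15
  L_3(x) = (x + 1)(x - 1)(x - 2) / 240
Then f(x) = -6·L_0(x) + 12·L_1(x) + 48·L_2(x) + 1458·L_3(x).
Expanding and collecting terms gives f(x) = 4x³ + x² + 5x + 2.
Check: f(1) = 12. ✓

f(x) = 4x^3 + x^2 + 5x + 2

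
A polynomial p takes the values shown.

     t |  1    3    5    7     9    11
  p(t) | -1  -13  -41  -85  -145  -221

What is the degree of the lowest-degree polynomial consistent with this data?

Forward differences of the values at t = 1, 3, 5, 7, 9, 11:
  p  : -1  -13  -41  -85  -145  -221
  Δ  : -12  -28  -44  -60  -76
  Δ^2: -16  -16  -16  -16
  Δ^3: 0  0  0
  Δ^4: 0  0
  Δ^5: 0
The second differences are constant (-16) and nonzero, while all higher differences vanish, so the minimal degree is 2.

2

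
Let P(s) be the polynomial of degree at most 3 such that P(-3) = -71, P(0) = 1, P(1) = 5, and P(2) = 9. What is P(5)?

81

Using the Lagrange interpolation formula with nodes -3, 0, 1, 2:
  L_0(s) = s(s - 1)(s - 2) / -60
  L_1(s) = (s + 3)(s - 1)(s - 2) / 6
  L_2(s) = (s + 3)s(s - 2) / -4
  L_3(s) = (s + 3)s(s - 1) / 10
Then P(s) = -71·L_0(s) + 1·L_1(s) + 5·L_2(s) + 9·L_3(s).
Expanding and collecting terms gives P(s) = s^3 - 3s^2 + 6s + 1.
Evaluating at s = 5: P(5) = 81.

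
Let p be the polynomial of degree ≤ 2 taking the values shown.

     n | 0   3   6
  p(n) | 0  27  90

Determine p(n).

Using the Lagrange interpolation formula with nodes 0, 3, 6:
  L_0(n) = (n - 3)(n - 6) / 18
  L_1(n) = n(n - 6) / -9
  L_2(n) = n(n - 3) / 18
Then p(n) = 0·L_0(n) + 27·L_1(n) + 90·L_2(n).
Expanding and collecting terms gives p(n) = 2n² + 3n.
Check: p(0) = 0. ✓

p(n) = 2n^2 + 3n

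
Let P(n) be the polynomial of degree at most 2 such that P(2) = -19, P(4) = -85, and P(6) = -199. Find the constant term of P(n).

-1

Write P(n) = an^2 + bn + c. Substituting each data point gives a linear system:
  4a + 2b + c = -19
  16a + 4b + c = -85
  36a + 6b + c = -199
Solving the system yields a = -6, b = 3, c = -1.
So P(n) = -6n² + 3n - 1.
The constant term is -1.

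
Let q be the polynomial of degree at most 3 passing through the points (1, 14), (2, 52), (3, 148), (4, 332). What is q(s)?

Using the Lagrange interpolation formula with nodes 1, 2, 3, 4:
  L_0(s) = (s - 2)(s - 3)(s - 4) / -6
  L_1(s) = (s - 1)(s - 3)(s - 4) / 2
  L_2(s) = (s - 1)(s - 2)(s - 4) / -2
  L_3(s) = (s - 1)(s - 2)(s - 3) / 6
Then q(s) = 14·L_0(s) + 52·L_1(s) + 148·L_2(s) + 332·L_3(s).
Expanding and collecting terms gives q(s) = 5s³ - s² + 6s + 4.
Check: q(1) = 14. ✓

q(s) = 5s^3 - s^2 + 6s + 4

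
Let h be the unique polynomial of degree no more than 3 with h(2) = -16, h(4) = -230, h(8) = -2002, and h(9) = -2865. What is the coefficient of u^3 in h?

Write h(u) = au^3 + bu^2 + cu + d. Substituting each data point gives a linear system:
  8a + 4b + 2c + d = -16
  64a + 16b + 4c + d = -230
  512a + 64b + 8c + d = -2002
  729a + 81b + 9c + d = -2865
Solving the system yields a = -4, b = 0, c = 5, d = 6.
So h(u) = -4u^3 + 5u + 6.
The leading coefficient is -4.

-4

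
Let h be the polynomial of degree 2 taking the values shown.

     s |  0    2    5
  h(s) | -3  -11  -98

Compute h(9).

-354

Write h(s) = as^2 + bs + c. Substituting each data point gives a linear system:
  c = -3
  4a + 2b + c = -11
  25a + 5b + c = -98
Solving the system yields a = -5, b = 6, c = -3.
So h(s) = -5s^2 + 6s - 3.
Then h(9) = -354.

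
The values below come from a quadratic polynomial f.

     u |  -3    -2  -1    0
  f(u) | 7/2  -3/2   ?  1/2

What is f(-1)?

The 3 known points determine the degree-2 polynomial uniquely.
Write f(u) = au^2 + bu + c. Substituting each data point gives a linear system:
  9a - 3b + c = 7/2
  4a - 2b + c = -3/2
  c = 1/2
Solving the system yields a = 2, b = 5, c = 1/2.
So f(u) = 2u^2 + 5u + 1/2.
Then f(-1) = -5/2.

-5/2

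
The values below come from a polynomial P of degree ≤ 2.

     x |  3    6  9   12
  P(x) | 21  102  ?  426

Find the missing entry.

On equispaced nodes a degree-2 polynomial has vanishing third forward difference, so
  - P(3) + 3·P(6) - 3·P(9) + P(12) = 0.
Substituting the known values and solving for P(9):
  -3·P(9) = -711
  P(9) = 237.

237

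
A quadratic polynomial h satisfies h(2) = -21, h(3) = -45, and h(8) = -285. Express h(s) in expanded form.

Write h(s) = as^2 + bs + c. Substituting each data point gives a linear system:
  4a + 2b + c = -21
  9a + 3b + c = -45
  64a + 8b + c = -285
Solving the system yields a = -4, b = -4, c = 3.
So h(s) = -4s^2 - 4s + 3.
Check: h(8) = -285. ✓

h(s) = -4s^2 - 4s + 3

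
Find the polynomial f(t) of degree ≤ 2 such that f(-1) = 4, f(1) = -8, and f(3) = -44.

Write f(t) = at^2 + bt + c. Substituting each data point gives a linear system:
  a - b + c = 4
  a + b + c = -8
  9a + 3b + c = -44
Solving the system yields a = -3, b = -6, c = 1.
So f(t) = -3t^2 - 6t + 1.
Check: f(1) = -8. ✓

f(t) = -3t^2 - 6t + 1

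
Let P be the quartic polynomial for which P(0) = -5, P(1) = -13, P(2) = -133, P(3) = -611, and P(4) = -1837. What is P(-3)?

Using the Lagrange interpolation formula with nodes 0, 1, 2, 3, 4:
  L_0(n) = (n - 1)(n - 2)(n - 3)(n - 4) / 24
  L_1(n) = n(n - 2)(n - 3)(n - 4) / -6
  L_2(n) = n(n - 1)(n - 3)(n - 4) / 4
  L_3(n) = n(n - 1)(n - 2)(n - 4) / -6
  L_4(n) = n(n - 1)(n - 2)(n - 3) / 24
Then P(n) = -5·L_0(n) - 13·L_1(n) - 133·L_2(n) - 611·L_3(n) - 1837·L_4(n).
Expanding and collecting terms gives P(n) = -6n^4 - 5n^3 + n^2 + 2n - 5.
Evaluating at n = -3: P(-3) = -353.

-353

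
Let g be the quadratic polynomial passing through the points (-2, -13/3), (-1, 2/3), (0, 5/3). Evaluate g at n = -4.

-79/3

Write g(n) = an^2 + bn + c. Substituting each data point gives a linear system:
  4a - 2b + c = -13/3
  a - b + c = 2/3
  c = 5/3
Solving the system yields a = -2, b = -1, c = 5/3.
So g(n) = -2n^2 - n + 5/3.
Then g(-4) = -79/3.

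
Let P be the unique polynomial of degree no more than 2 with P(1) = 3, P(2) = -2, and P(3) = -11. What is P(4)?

-24

Write P(u) = au^2 + bu + c. Substituting each data point gives a linear system:
  a + b + c = 3
  4a + 2b + c = -2
  9a + 3b + c = -11
Solving the system yields a = -2, b = 1, c = 4.
So P(u) = -2u² + u + 4.
Then P(4) = -24.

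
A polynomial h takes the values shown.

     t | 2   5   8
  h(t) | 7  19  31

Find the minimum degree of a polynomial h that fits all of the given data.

1

Forward differences of the values at t = 2, 5, 8:
  h  : 7  19  31
  Δ  : 12  12
  Δ^2: 0
The first differences are constant (12) and nonzero, while all higher differences vanish, so the minimal degree is 1.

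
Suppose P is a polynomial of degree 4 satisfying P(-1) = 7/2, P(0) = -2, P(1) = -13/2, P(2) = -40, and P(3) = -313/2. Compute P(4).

Using the Lagrange interpolation formula with nodes -1, 0, 1, 2, 3:
  L_0(s) = s(s - 1)(s - 2)(s - 3) / 24
  L_1(s) = (s + 1)(s - 1)(s - 2)(s - 3) / -6
  L_2(s) = (s + 1)s(s - 2)(s - 3) / 4
  L_3(s) = (s + 1)s(s - 1)(s - 3) / -6
  L_4(s) = (s + 1)s(s - 1)(s - 2) / 24
Then P(s) = 7/2·L_0(s) - 2·L_1(s) - 13/2·L_2(s) - 40·L_3(s) - 313/2·L_4(s).
Expanding and collecting terms gives P(s) = -s^4 - 3s^3 + (3/2)s^2 - 2s - 2.
Evaluating at s = 4: P(4) = -434.

-434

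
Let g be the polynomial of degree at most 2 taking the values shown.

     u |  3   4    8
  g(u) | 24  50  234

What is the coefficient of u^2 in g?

Write g(u) = au^2 + bu + c. Substituting each data point gives a linear system:
  9a + 3b + c = 24
  16a + 4b + c = 50
  64a + 8b + c = 234
Solving the system yields a = 4, b = -2, c = -6.
So g(u) = 4u^2 - 2u - 6.
The leading coefficient is 4.

4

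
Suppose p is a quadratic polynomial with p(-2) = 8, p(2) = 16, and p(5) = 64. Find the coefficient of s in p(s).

2

Write p(s) = as^2 + bs + c. Substituting each data point gives a linear system:
  4a - 2b + c = 8
  4a + 2b + c = 16
  25a + 5b + c = 64
Solving the system yields a = 2, b = 2, c = 4.
So p(s) = 2s^2 + 2s + 4.
The coefficient of s is 2.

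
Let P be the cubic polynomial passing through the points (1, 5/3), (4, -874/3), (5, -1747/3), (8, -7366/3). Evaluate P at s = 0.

6

Using the Lagrange interpolation formula with nodes 1, 4, 5, 8:
  L_0(s) = (s - 4)(s - 5)(s - 8) / -84
  L_1(s) = (s - 1)(s - 5)(s - 8) / 12
  L_2(s) = (s - 1)(s - 4)(s - 8) / -12
  L_3(s) = (s - 1)(s - 4)(s - 5) / 84
Then P(s) = 5/3·L_0(s) - 874/3·L_1(s) - 1747/3·L_2(s) - 7366/3·L_3(s).
Expanding and collecting terms gives P(s) = -5s^3 + (5/3)s^2 - s + 6.
Evaluating at s = 0: P(0) = 6.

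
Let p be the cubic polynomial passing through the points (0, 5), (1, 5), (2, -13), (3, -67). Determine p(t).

p(t) = -3t^3 + 3t + 5

Write p(t) = at^3 + bt^2 + ct + d. Substituting each data point gives a linear system:
  d = 5
  a + b + c + d = 5
  8a + 4b + 2c + d = -13
  27a + 9b + 3c + d = -67
Solving the system yields a = -3, b = 0, c = 3, d = 5.
So p(t) = -3t^3 + 3t + 5.
Check: p(1) = 5. ✓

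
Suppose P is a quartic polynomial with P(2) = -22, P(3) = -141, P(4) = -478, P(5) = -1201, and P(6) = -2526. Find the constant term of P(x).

-6

Write P(x) = ax^4 + bx^3 + cx^2 + dx + e. Substituting each data point gives a linear system:
  16a + 8b + 4c + 2d + e = -22
  81a + 27b + 9c + 3d + e = -141
  256a + 64b + 16c + 4d + e = -478
  625a + 125b + 25c + 5d + e = -1201
  1296a + 216b + 36c + 6d + e = -2526
Solving the system yields a = -2, b = 0, c = 1, d = 6, e = -6.
So P(x) = -2x^4 + x^2 + 6x - 6.
The constant term is -6.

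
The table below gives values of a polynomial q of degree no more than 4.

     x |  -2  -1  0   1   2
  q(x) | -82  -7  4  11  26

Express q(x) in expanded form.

q(x) = -2x^4 + 6x^3 + 3x + 4

Write q(x) = ax^4 + bx^3 + cx^2 + dx + e. Substituting each data point gives a linear system:
  16a - 8b + 4c - 2d + e = -82
  a - b + c - d + e = -7
  e = 4
  a + b + c + d + e = 11
  16a + 8b + 4c + 2d + e = 26
Solving the system yields a = -2, b = 6, c = 0, d = 3, e = 4.
So q(x) = -2x^4 + 6x^3 + 3x + 4.
Check: q(-1) = -7. ✓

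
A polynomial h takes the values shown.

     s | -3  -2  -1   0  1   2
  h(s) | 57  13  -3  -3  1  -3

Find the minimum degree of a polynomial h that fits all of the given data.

Forward differences of the values at s = -3, -2, -1, 0, 1, 2:
  h  : 57  13  -3  -3  1  -3
  Δ  : -44  -16  0  4  -4
  Δ^2: 28  16  4  -8
  Δ^3: -12  -12  -12
  Δ^4: 0  0
  Δ^5: 0
The third differences are constant (-12) and nonzero, while all higher differences vanish, so the minimal degree is 3.

3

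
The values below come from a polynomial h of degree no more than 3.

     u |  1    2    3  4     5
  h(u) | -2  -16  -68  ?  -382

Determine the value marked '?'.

On equispaced nodes a degree-3 polynomial has vanishing fourth forward difference, so
  h(1) - 4·h(2) + 6·h(3) - 4·h(4) + h(5) = 0.
Substituting the known values and solving for h(4):
  -4·h(4) = 728
  h(4) = -182.

-182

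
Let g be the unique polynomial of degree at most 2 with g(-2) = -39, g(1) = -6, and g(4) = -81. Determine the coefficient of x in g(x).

Write g(x) = ax^2 + bx + c. Substituting each data point gives a linear system:
  4a - 2b + c = -39
  a + b + c = -6
  16a + 4b + c = -81
Solving the system yields a = -6, b = 5, c = -5.
So g(x) = -6x^2 + 5x - 5.
The coefficient of x is 5.

5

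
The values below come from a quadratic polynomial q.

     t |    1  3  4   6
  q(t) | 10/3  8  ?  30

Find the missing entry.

40/3

The 3 known points determine the degree-2 polynomial uniquely.
Write q(t) = at^2 + bt + c. Substituting each data point gives a linear system:
  a + b + c = 10/3
  9a + 3b + c = 8
  36a + 6b + c = 30
Solving the system yields a = 1, b = -5/3, c = 4.
So q(t) = t² - (5/3)t + 4.
Then q(4) = 40/3.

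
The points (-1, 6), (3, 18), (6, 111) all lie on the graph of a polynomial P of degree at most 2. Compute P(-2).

23

Write P(u) = au^2 + bu + c. Substituting each data point gives a linear system:
  a - b + c = 6
  9a + 3b + c = 18
  36a + 6b + c = 111
Solving the system yields a = 4, b = -5, c = -3.
So P(u) = 4u^2 - 5u - 3.
Then P(-2) = 23.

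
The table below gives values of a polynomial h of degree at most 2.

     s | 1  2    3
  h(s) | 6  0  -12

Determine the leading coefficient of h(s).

Write h(s) = as^2 + bs + c. Substituting each data point gives a linear system:
  a + b + c = 6
  4a + 2b + c = 0
  9a + 3b + c = -12
Solving the system yields a = -3, b = 3, c = 6.
So h(s) = -3s^2 + 3s + 6.
The leading coefficient is -3.

-3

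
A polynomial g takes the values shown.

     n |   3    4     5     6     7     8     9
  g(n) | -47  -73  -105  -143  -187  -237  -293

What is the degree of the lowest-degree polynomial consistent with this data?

Forward differences of the values at n = 3, 4, 5, 6, 7, 8, 9:
  g  : -47  -73  -105  -143  -187  -237  -293
  Δ  : -26  -32  -38  -44  -50  -56
  Δ^2: -6  -6  -6  -6  -6
  Δ^3: 0  0  0  0
  Δ^4: 0  0  0
  Δ^5: 0  0
  Δ^6: 0
The second differences are constant (-6) and nonzero, while all higher differences vanish, so the minimal degree is 2.

2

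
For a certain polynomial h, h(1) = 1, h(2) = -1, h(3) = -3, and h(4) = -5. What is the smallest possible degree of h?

1

Forward differences of the values at t = 1, 2, 3, 4:
  h  : 1  -1  -3  -5
  Δ  : -2  -2  -2
  Δ^2: 0  0
  Δ^3: 0
The first differences are constant (-2) and nonzero, while all higher differences vanish, so the minimal degree is 1.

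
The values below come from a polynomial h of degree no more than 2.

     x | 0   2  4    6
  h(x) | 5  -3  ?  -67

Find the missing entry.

-27

The 3 known points determine the degree-2 polynomial uniquely.
Write h(x) = ax^2 + bx + c. Substituting each data point gives a linear system:
  c = 5
  4a + 2b + c = -3
  36a + 6b + c = -67
Solving the system yields a = -2, b = 0, c = 5.
So h(x) = -2x^2 + 5.
Then h(4) = -27.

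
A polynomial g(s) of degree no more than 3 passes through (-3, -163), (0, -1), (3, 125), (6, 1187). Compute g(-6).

Forward differences of the values at s = -3, 0, 3, 6:
  g  : -163  -1  125  1187
  Δ  : 162  126  1062
  Δ^2: -36  936
  Δ^3: 972
The third differences are constant, confirming degree 3.
Interpolating (Newton forward form) and evaluating at s = -6 gives g(-6) = -1333.

-1333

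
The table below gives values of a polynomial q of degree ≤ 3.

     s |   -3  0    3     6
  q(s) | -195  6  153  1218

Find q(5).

701

Using the Lagrange interpolation formula with nodes -3, 0, 3, 6:
  L_0(s) = s(s - 3)(s - 6) / -162
  L_1(s) = (s + 3)(s - 3)(s - 6) / 54
  L_2(s) = (s + 3)s(s - 6) / -54
  L_3(s) = (s + 3)s(s - 3) / 162
Then q(s) = -195·L_0(s) + 6·L_1(s) + 153·L_2(s) + 1218·L_3(s).
Expanding and collecting terms gives q(s) = 6s^3 - 3s^2 + 4s + 6.
Evaluating at s = 5: q(5) = 701.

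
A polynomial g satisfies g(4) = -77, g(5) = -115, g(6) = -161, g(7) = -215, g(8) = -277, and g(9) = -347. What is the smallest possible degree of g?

Forward differences of the values at x = 4, 5, 6, 7, 8, 9:
  g  : -77  -115  -161  -215  -277  -347
  Δ  : -38  -46  -54  -62  -70
  Δ^2: -8  -8  -8  -8
  Δ^3: 0  0  0
  Δ^4: 0  0
  Δ^5: 0
The second differences are constant (-8) and nonzero, while all higher differences vanish, so the minimal degree is 2.

2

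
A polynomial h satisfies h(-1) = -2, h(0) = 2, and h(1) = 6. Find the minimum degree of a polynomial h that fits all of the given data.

1

Forward differences of the values at x = -1, 0, 1:
  h  : -2  2  6
  Δ  : 4  4
  Δ^2: 0
The first differences are constant (4) and nonzero, while all higher differences vanish, so the minimal degree is 1.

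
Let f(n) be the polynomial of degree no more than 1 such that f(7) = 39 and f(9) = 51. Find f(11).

Using the Lagrange interpolation formula with nodes 7, 9:
  L_0(n) = (n - 9) / -2
  L_1(n) = (n - 7) / 2
Then f(n) = 39·L_0(n) + 51·L_1(n).
Expanding and collecting terms gives f(n) = 6n - 3.
Evaluating at n = 11: f(11) = 63.

63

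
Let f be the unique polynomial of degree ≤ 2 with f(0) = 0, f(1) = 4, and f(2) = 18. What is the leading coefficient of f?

5

Write f(s) = as^2 + bs + c. Substituting each data point gives a linear system:
  c = 0
  a + b + c = 4
  4a + 2b + c = 18
Solving the system yields a = 5, b = -1, c = 0.
So f(s) = 5s² - s.
The leading coefficient is 5.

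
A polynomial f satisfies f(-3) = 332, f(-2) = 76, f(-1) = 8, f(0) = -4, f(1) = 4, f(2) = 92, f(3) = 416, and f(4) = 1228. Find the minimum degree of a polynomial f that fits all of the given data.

4

Forward differences of the values at t = -3, -2, -1, 0, 1, 2, 3, 4:
  f  : 332  76  8  -4  4  92  416  1228
  Δ  : -256  -68  -12  8  88  324  812
  Δ^2: 188  56  20  80  236  488
  Δ^3: -132  -36  60  156  252
  Δ^4: 96  96  96  96
  Δ^5: 0  0  0
  Δ^6: 0  0
  Δ^7: 0
The fourth differences are constant (96) and nonzero, while all higher differences vanish, so the minimal degree is 4.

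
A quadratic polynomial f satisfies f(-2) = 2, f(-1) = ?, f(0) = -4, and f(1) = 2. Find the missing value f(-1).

-4

The 3 known points determine the degree-2 polynomial uniquely.
Write f(u) = au^2 + bu + c. Substituting each data point gives a linear system:
  4a - 2b + c = 2
  c = -4
  a + b + c = 2
Solving the system yields a = 3, b = 3, c = -4.
So f(u) = 3u^2 + 3u - 4.
Then f(-1) = -4.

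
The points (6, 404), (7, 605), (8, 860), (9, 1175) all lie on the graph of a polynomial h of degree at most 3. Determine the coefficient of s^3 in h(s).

Write h(s) = as^3 + bs^2 + cs + d. Substituting each data point gives a linear system:
  216a + 36b + 6c + d = 404
  343a + 49b + 7c + d = 605
  512a + 64b + 8c + d = 860
  729a + 81b + 9c + d = 1175
Solving the system yields a = 1, b = 6, c = -4, d = -4.
So h(s) = s^3 + 6s^2 - 4s - 4.
The leading coefficient is 1.

1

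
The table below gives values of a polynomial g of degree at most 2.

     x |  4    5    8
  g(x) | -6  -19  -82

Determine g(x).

Write g(x) = ax^2 + bx + c. Substituting each data point gives a linear system:
  16a + 4b + c = -6
  25a + 5b + c = -19
  64a + 8b + c = -82
Solving the system yields a = -2, b = 5, c = 6.
So g(x) = -2x^2 + 5x + 6.
Check: g(4) = -6. ✓

g(x) = -2x^2 + 5x + 6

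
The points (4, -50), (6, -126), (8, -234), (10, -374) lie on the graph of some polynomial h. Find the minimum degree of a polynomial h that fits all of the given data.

2

Forward differences of the values at u = 4, 6, 8, 10:
  h  : -50  -126  -234  -374
  Δ  : -76  -108  -140
  Δ^2: -32  -32
  Δ^3: 0
The second differences are constant (-32) and nonzero, while all higher differences vanish, so the minimal degree is 2.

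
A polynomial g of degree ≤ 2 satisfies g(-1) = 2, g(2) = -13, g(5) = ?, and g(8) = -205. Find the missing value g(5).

-82

On equispaced nodes a degree-2 polynomial has vanishing third forward difference, so
  - g(-1) + 3·g(2) - 3·g(5) + g(8) = 0.
Substituting the known values and solving for g(5):
  -3·g(5) = 246
  g(5) = -82.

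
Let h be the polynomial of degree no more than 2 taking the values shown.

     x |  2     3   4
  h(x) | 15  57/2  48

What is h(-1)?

Forward differences of the values at x = 2, 3, 4:
  h  : 15  57/2  48
  Δ  : 27/2  39/2
  Δ^2: 6
The second differences are constant, confirming degree 2.
Interpolating (Newton forward form) and evaluating at x = -1 gives h(-1) = 21/2.

21/2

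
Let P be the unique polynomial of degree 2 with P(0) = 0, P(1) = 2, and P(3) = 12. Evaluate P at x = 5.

Write P(x) = ax^2 + bx + c. Substituting each data point gives a linear system:
  c = 0
  a + b + c = 2
  9a + 3b + c = 12
Solving the system yields a = 1, b = 1, c = 0.
So P(x) = x^2 + x.
Then P(5) = 30.

30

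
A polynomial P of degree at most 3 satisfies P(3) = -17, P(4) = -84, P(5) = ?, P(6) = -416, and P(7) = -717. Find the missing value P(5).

-211

The 4 known points determine the degree-3 polynomial uniquely.
Write P(t) = at^3 + bt^2 + ct + d. Substituting each data point gives a linear system:
  27a + 9b + 3c + d = -17
  64a + 16b + 4c + d = -84
  216a + 36b + 6c + d = -416
  343a + 49b + 7c + d = -717
Solving the system yields a = -3, b = 6, c = 2, d = 4.
So P(t) = -3t³ + 6t² + 2t + 4.
Then P(5) = -211.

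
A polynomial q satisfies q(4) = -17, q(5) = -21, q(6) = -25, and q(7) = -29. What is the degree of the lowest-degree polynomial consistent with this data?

Forward differences of the values at x = 4, 5, 6, 7:
  q  : -17  -21  -25  -29
  Δ  : -4  -4  -4
  Δ^2: 0  0
  Δ^3: 0
The first differences are constant (-4) and nonzero, while all higher differences vanish, so the minimal degree is 1.

1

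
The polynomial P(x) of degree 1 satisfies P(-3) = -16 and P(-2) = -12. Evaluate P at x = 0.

-4

Using the Lagrange interpolation formula with nodes -3, -2:
  L_0(x) = (x + 2) / -1
  L_1(x) = (x + 3) / 1
Then P(x) = -16·L_0(x) - 12·L_1(x).
Expanding and collecting terms gives P(x) = 4x - 4.
Evaluating at x = 0: P(0) = -4.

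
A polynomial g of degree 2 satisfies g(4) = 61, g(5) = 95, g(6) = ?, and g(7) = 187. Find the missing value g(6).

On equispaced nodes a degree-2 polynomial has vanishing third forward difference, so
  - g(4) + 3·g(5) - 3·g(6) + g(7) = 0.
Substituting the known values and solving for g(6):
  -3·g(6) = -411
  g(6) = 137.

137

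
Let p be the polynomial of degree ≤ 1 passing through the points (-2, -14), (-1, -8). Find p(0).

Write p(s) = as + b. Substituting each data point gives a linear system:
  -2a + b = -14
  -a + b = -8
Solving the system yields a = 6, b = -2.
So p(s) = 6s - 2.
Then p(0) = -2.

-2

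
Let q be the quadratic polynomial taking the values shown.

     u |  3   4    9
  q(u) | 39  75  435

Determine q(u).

Using the Lagrange interpolation formula with nodes 3, 4, 9:
  L_0(u) = (u - 4)(u - 9) / 6
  L_1(u) = (u - 3)(u - 9) / -5
  L_2(u) = (u - 3)(u - 4) / 30
Then q(u) = 39·L_0(u) + 75·L_1(u) + 435·L_2(u).
Expanding and collecting terms gives q(u) = 6u^2 - 6u + 3.
Check: q(3) = 39. ✓

q(u) = 6u^2 - 6u + 3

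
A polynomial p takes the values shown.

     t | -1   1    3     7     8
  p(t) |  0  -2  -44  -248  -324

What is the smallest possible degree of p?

2

Divided differences on the nodes -1, 1, 3, 7, 8:
  order 0: 0  -2  -44  -248  -324
  order 1: -1  -21  -51  -76
  order 2: -5  -5  -5
  order 3: 0  0
  order 4: 0
The order-2 divided differences are all -5 (nonzero) and every higher order vanishes, so the data lies on a polynomial of degree exactly 2.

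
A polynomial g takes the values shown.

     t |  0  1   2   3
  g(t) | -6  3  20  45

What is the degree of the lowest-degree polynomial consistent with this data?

Forward differences of the values at t = 0, 1, 2, 3:
  g  : -6  3  20  45
  Δ  : 9  17  25
  Δ^2: 8  8
  Δ^3: 0
The second differences are constant (8) and nonzero, while all higher differences vanish, so the minimal degree is 2.

2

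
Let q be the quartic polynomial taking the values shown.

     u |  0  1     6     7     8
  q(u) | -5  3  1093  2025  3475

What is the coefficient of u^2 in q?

Write q(u) = au^4 + bu^3 + cu^2 + du + e. Substituting each data point gives a linear system:
  e = -5
  a + b + c + d + e = 3
  1296a + 216b + 36c + 6d + e = 1093
  2401a + 343b + 49c + 7d + e = 2025
  4096a + 512b + 64c + 8d + e = 3475
Solving the system yields a = 1, b = -2, c = 6, d = 3, e = -5.
So q(u) = u^4 - 2u^3 + 6u^2 + 3u - 5.
The coefficient of u^2 is 6.

6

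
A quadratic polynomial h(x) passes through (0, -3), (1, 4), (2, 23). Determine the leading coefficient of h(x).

6

Write h(x) = ax^2 + bx + c. Substituting each data point gives a linear system:
  c = -3
  a + b + c = 4
  4a + 2b + c = 23
Solving the system yields a = 6, b = 1, c = -3.
So h(x) = 6x² + x - 3.
The leading coefficient is 6.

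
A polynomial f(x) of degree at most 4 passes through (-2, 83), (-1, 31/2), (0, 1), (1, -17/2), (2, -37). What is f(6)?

19

Using the Lagrange interpolation formula with nodes -2, -1, 0, 1, 2:
  L_0(x) = (x + 1)x(x - 1)(x - 2) / 24
  L_1(x) = (x + 2)x(x - 1)(x - 2) / -6
  L_2(x) = (x + 2)(x + 1)(x - 1)(x - 2) / 4
  L_3(x) = (x + 2)(x + 1)x(x - 2) / -6
  L_4(x) = (x + 2)(x + 1)x(x - 1) / 24
Then f(x) = 83·L_0(x) + 31/2·L_1(x) + 1·L_2(x) - 17/2·L_3(x) - 37·L_4(x).
Expanding and collecting terms gives f(x) = x⁴ - 6x³ + (3/2)x² - 6x + 1.
Evaluating at x = 6: f(6) = 19.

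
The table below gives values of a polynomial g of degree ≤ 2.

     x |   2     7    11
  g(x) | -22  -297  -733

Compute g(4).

-96

Using the Lagrange interpolation formula with nodes 2, 7, 11:
  L_0(x) = (x - 7)(x - 11) / 45
  L_1(x) = (x - 2)(x - 11) / -20
  L_2(x) = (x - 2)(x - 7) / 36
Then g(x) = -22·L_0(x) - 297·L_1(x) - 733·L_2(x).
Expanding and collecting terms gives g(x) = -6x^2 - x + 4.
Evaluating at x = 4: g(4) = -96.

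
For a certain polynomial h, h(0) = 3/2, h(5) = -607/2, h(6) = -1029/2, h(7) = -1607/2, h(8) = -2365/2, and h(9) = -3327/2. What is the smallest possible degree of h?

3

Divided differences on the nodes 0, 5, 6, 7, 8, 9:
  order 0: 3/2  -607/2  -1029/2  -1607/2  -2365/2  -3327/2
  order 1: -61  -211  -289  -379  -481
  order 2: -25  -39  -45  -51
  order 3: -2  -2  -2
  order 4: 0  0
  order 5: 0
The order-3 divided differences are all -2 (nonzero) and every higher order vanishes, so the data lies on a polynomial of degree exactly 3.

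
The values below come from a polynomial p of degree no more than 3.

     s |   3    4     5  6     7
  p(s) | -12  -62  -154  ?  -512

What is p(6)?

-300

On equispaced nodes a degree-3 polynomial has vanishing fourth forward difference, so
  p(3) - 4·p(4) + 6·p(5) - 4·p(6) + p(7) = 0.
Substituting the known values and solving for p(6):
  -4·p(6) = 1200
  p(6) = -300.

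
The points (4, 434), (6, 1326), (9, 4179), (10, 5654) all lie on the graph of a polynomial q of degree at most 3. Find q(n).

q(n) = 5n^3 + 6n^2 + 6n - 6

Write q(n) = an^3 + bn^2 + cn + d. Substituting each data point gives a linear system:
  64a + 16b + 4c + d = 434
  216a + 36b + 6c + d = 1326
  729a + 81b + 9c + d = 4179
  1000a + 100b + 10c + d = 5654
Solving the system yields a = 5, b = 6, c = 6, d = -6.
So q(n) = 5n^3 + 6n^2 + 6n - 6.
Check: q(10) = 5654. ✓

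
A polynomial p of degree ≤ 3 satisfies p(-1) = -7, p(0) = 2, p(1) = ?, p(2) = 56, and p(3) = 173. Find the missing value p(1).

11

On equispaced nodes a degree-3 polynomial has vanishing fourth forward difference, so
  p(-1) - 4·p(0) + 6·p(1) - 4·p(2) + p(3) = 0.
Substituting the known values and solving for p(1):
  6·p(1) = 66
  p(1) = 11.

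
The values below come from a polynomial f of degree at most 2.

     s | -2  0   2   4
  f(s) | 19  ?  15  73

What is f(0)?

On equispaced nodes a degree-2 polynomial has vanishing third forward difference, so
  - f(-2) + 3·f(0) - 3·f(2) + f(4) = 0.
Substituting the known values and solving for f(0):
  3·f(0) = -9
  f(0) = -3.

-3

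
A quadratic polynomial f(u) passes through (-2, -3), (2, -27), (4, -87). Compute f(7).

-237

Using the Lagrange interpolation formula with nodes -2, 2, 4:
  L_0(u) = (u - 2)(u - 4) / 24
  L_1(u) = (u + 2)(u - 4) / -8
  L_2(u) = (u + 2)(u - 2) / 12
Then f(u) = -3·L_0(u) - 27·L_1(u) - 87·L_2(u).
Expanding and collecting terms gives f(u) = -4u^2 - 6u + 1.
Evaluating at u = 7: f(7) = -237.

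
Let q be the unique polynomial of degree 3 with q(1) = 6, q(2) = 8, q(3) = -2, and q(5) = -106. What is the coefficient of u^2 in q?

Write q(u) = au^3 + bu^2 + cu + d. Substituting each data point gives a linear system:
  a + b + c + d = 6
  8a + 4b + 2c + d = 8
  27a + 9b + 3c + d = -2
  125a + 25b + 5c + d = -106
Solving the system yields a = -2, b = 6, c = -2, d = 4.
So q(u) = -2u^3 + 6u^2 - 2u + 4.
The coefficient of u^2 is 6.

6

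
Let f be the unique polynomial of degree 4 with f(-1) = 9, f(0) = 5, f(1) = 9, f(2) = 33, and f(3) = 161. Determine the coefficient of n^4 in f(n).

Write f(n) = an^4 + bn^3 + cn^2 + dn + e. Substituting each data point gives a linear system:
  a - b + c - d + e = 9
  e = 5
  a + b + c + d + e = 9
  16a + 8b + 4c + 2d + e = 33
  81a + 27b + 9c + 3d + e = 161
Solving the system yields a = 3, b = -4, c = 1, d = 4, e = 5.
So f(n) = 3n^4 - 4n^3 + n^2 + 4n + 5.
The leading coefficient is 3.

3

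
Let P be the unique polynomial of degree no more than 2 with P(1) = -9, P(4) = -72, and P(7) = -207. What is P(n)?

P(n) = -4n^2 - n - 4

Using the Lagrange interpolation formula with nodes 1, 4, 7:
  L_0(n) = (n - 4)(n - 7) / 18
  L_1(n) = (n - 1)(n - 7) / -9
  L_2(n) = (n - 1)(n - 4) / 18
Then P(n) = -9·L_0(n) - 72·L_1(n) - 207·L_2(n).
Expanding and collecting terms gives P(n) = -4n^2 - n - 4.
Check: P(4) = -72. ✓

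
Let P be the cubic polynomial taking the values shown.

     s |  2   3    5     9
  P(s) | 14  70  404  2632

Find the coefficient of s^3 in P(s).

Write P(s) = as^3 + bs^2 + cs + d. Substituting each data point gives a linear system:
  8a + 4b + 2c + d = 14
  27a + 9b + 3c + d = 70
  125a + 25b + 5c + d = 404
  729a + 81b + 9c + d = 2632
Solving the system yields a = 4, b = -3, c = -5, d = 4.
So P(s) = 4s³ - 3s² - 5s + 4.
The leading coefficient is 4.

4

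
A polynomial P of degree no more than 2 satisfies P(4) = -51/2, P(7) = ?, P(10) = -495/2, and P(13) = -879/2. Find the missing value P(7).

On equispaced nodes a degree-2 polynomial has vanishing third forward difference, so
  - P(4) + 3·P(7) - 3·P(10) + P(13) = 0.
Substituting the known values and solving for P(7):
  3·P(7) = -657/2
  P(7) = -219/2.

-219/2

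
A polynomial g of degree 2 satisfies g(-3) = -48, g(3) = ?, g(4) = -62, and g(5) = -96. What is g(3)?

The 3 known points determine the degree-2 polynomial uniquely.
Write g(u) = au^2 + bu + c. Substituting each data point gives a linear system:
  9a - 3b + c = -48
  16a + 4b + c = -62
  25a + 5b + c = -96
Solving the system yields a = -4, b = 2, c = -6.
So g(u) = -4u^2 + 2u - 6.
Then g(3) = -36.

-36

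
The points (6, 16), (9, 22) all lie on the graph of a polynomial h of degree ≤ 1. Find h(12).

28

Write h(x) = ax + b. Substituting each data point gives a linear system:
  6a + b = 16
  9a + b = 22
Solving the system yields a = 2, b = 4.
So h(x) = 2x + 4.
Then h(12) = 28.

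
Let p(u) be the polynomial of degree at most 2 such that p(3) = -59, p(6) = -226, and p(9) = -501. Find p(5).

Forward differences of the values at u = 3, 6, 9:
  p  : -59  -226  -501
  Δ  : -167  -275
  Δ^2: -108
The second differences are constant, confirming degree 2.
Interpolating (Newton forward form) and evaluating at u = 5 gives p(5) = -475/3.

-475/3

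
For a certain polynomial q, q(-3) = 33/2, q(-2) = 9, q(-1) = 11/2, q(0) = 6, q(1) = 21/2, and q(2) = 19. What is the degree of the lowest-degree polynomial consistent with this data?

2

Forward differences of the values at u = -3, -2, -1, 0, 1, 2:
  q  : 33/2  9  11/2  6  21/2  19
  Δ  : -15/2  -7/2  1/2  9/2  17/2
  Δ^2: 4  4  4  4
  Δ^3: 0  0  0
  Δ^4: 0  0
  Δ^5: 0
The second differences are constant (4) and nonzero, while all higher differences vanish, so the minimal degree is 2.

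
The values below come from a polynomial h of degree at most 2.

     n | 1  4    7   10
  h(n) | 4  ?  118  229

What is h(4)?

43

The 3 known points determine the degree-2 polynomial uniquely.
Write h(n) = an^2 + bn + c. Substituting each data point gives a linear system:
  a + b + c = 4
  49a + 7b + c = 118
  100a + 10b + c = 229
Solving the system yields a = 2, b = 3, c = -1.
So h(n) = 2n² + 3n - 1.
Then h(4) = 43.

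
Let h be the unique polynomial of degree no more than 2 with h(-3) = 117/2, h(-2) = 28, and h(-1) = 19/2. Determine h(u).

h(u) = 6u^2 - (1/2)u + 3

Using the Lagrange interpolation formula with nodes -3, -2, -1:
  L_0(u) = (u + 2)(u + 1) / 2
  L_1(u) = (u + 3)(u + 1) / -1
  L_2(u) = (u + 3)(u + 2) / 2
Then h(u) = 117/2·L_0(u) + 28·L_1(u) + 19/2·L_2(u).
Expanding and collecting terms gives h(u) = 6u^2 - (1/2)u + 3.
Check: h(-1) = 19/2. ✓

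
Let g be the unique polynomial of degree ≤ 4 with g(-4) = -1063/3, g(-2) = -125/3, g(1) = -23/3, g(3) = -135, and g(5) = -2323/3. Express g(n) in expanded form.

g(n) = -n^4 - 6n^2 + (1/3)n - 1

Write g(n) = an^4 + bn^3 + cn^2 + dn + e. Substituting each data point gives a linear system:
  256a - 64b + 16c - 4d + e = -1063/3
  16a - 8b + 4c - 2d + e = -125/3
  a + b + c + d + e = -23/3
  81a + 27b + 9c + 3d + e = -135
  625a + 125b + 25c + 5d + e = -2323/3
Solving the system yields a = -1, b = 0, c = -6, d = 1/3, e = -1.
So g(n) = -n^4 - 6n^2 + (1/3)n - 1.
Check: g(5) = -2323/3. ✓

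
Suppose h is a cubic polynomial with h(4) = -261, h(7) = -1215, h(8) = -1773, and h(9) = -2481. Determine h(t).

Using the Lagrange interpolation formula with nodes 4, 7, 8, 9:
  L_0(t) = (t - 7)(t - 8)(t - 9) / -60
  L_1(t) = (t - 4)(t - 8)(t - 9) / 6
  L_2(t) = (t - 4)(t - 7)(t - 9) / -4
  L_3(t) = (t - 4)(t - 7)(t - 8) / 10
Then h(t) = -261·L_0(t) - 1215·L_1(t) - 1773·L_2(t) - 2481·L_3(t).
Expanding and collecting terms gives h(t) = -3t^3 - 3t^2 - 6t + 3.
Check: h(8) = -1773. ✓

h(t) = -3t^3 - 3t^2 - 6t + 3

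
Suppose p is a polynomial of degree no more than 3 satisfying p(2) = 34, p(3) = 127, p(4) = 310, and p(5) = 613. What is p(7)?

1699

Write p(u) = au^3 + bu^2 + cu + d. Substituting each data point gives a linear system:
  8a + 4b + 2c + d = 34
  27a + 9b + 3c + d = 127
  64a + 16b + 4c + d = 310
  125a + 25b + 5c + d = 613
Solving the system yields a = 5, b = 0, c = -2, d = -2.
So p(u) = 5u³ - 2u - 2.
Then p(7) = 1699.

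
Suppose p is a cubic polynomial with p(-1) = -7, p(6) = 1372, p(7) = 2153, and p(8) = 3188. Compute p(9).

Write p(s) = as^3 + bs^2 + cs + d. Substituting each data point gives a linear system:
  -a + b - c + d = -7
  216a + 36b + 6c + d = 1372
  343a + 49b + 7c + d = 2153
  512a + 64b + 8c + d = 3188
Solving the system yields a = 6, b = 1, c = 6, d = 4.
So p(s) = 6s^3 + s^2 + 6s + 4.
Then p(9) = 4513.

4513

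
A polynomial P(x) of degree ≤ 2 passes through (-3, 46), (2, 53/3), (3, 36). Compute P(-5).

Using the Lagrange interpolation formula with nodes -3, 2, 3:
  L_0(x) = (x - 2)(x - 3) / 30
  L_1(x) = (x + 3)(x - 3) / -5
  L_2(x) = (x + 3)(x - 2) / 6
Then P(x) = 46·L_0(x) + 53/3·L_1(x) + 36·L_2(x).
Expanding and collecting terms gives P(x) = 4x^2 - (5/3)x + 5.
Evaluating at x = -5: P(-5) = 340/3.

340/3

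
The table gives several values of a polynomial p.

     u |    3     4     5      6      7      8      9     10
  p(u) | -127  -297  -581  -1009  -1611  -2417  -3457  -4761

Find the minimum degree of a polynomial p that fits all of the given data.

3

Forward differences of the values at u = 3, 4, 5, 6, 7, 8, 9, 10:
  p  : -127  -297  -581  -1009  -1611  -2417  -3457  -4761
  Δ  : -170  -284  -428  -602  -806  -1040  -1304
  Δ^2: -114  -144  -174  -204  -234  -264
  Δ^3: -30  -30  -30  -30  -30
  Δ^4: 0  0  0  0
  Δ^5: 0  0  0
  Δ^6: 0  0
  Δ^7: 0
The third differences are constant (-30) and nonzero, while all higher differences vanish, so the minimal degree is 3.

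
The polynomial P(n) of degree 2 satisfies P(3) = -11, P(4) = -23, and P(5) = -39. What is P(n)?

P(n) = -2n^2 + 2n + 1

Write P(n) = an^2 + bn + c. Substituting each data point gives a linear system:
  9a + 3b + c = -11
  16a + 4b + c = -23
  25a + 5b + c = -39
Solving the system yields a = -2, b = 2, c = 1.
So P(n) = -2n^2 + 2n + 1.
Check: P(5) = -39. ✓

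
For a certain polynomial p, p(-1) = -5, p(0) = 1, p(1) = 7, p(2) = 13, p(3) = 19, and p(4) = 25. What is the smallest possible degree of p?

1

Forward differences of the values at u = -1, 0, 1, 2, 3, 4:
  p  : -5  1  7  13  19  25
  Δ  : 6  6  6  6  6
  Δ^2: 0  0  0  0
  Δ^3: 0  0  0
  Δ^4: 0  0
  Δ^5: 0
The first differences are constant (6) and nonzero, while all higher differences vanish, so the minimal degree is 1.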